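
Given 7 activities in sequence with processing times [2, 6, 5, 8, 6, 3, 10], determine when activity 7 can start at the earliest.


Activity 7 starts after activities 1 through 6 complete.
Predecessor durations: [2, 6, 5, 8, 6, 3]
ES = 2 + 6 + 5 + 8 + 6 + 3 = 30

30


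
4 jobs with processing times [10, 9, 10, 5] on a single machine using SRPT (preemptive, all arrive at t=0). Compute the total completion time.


Since all jobs arrive at t=0, SRPT equals SPT ordering.
SPT order: [5, 9, 10, 10]
Completion times:
  Job 1: p=5, C=5
  Job 2: p=9, C=14
  Job 3: p=10, C=24
  Job 4: p=10, C=34
Total completion time = 5 + 14 + 24 + 34 = 77

77


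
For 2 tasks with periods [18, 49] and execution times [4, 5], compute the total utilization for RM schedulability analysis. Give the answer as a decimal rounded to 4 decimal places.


Compute individual utilizations (exact fractions):
  Task 1: C/T = 4/18 = 2/9 (approx. 0.2222)
  Task 2: C/T = 5/49 (approx. 0.102)
Total utilization U = 2/9 + 5/49 = 143/441
Rounded to 4 decimal places: U = 0.3243
RM (Liu & Layland) bound for 2 tasks = 0.828427; compare with U = 143/441 (approx. 0.324263)
U <= bound, so schedulable by RM sufficient condition.

0.3243


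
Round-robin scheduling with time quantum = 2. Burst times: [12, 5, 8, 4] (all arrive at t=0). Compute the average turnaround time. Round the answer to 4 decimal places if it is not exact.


Time quantum = 2
Execution trace:
  J1 runs 2 units, time = 2
  J2 runs 2 units, time = 4
  J3 runs 2 units, time = 6
  J4 runs 2 units, time = 8
  J1 runs 2 units, time = 10
  J2 runs 2 units, time = 12
  J3 runs 2 units, time = 14
  J4 runs 2 units, time = 16
  J1 runs 2 units, time = 18
  J2 runs 1 units, time = 19
  J3 runs 2 units, time = 21
  J1 runs 2 units, time = 23
  J3 runs 2 units, time = 25
  J1 runs 2 units, time = 27
  J1 runs 2 units, time = 29
Finish times: [29, 19, 25, 16]
Average turnaround = 89/4 = 22.25

22.25


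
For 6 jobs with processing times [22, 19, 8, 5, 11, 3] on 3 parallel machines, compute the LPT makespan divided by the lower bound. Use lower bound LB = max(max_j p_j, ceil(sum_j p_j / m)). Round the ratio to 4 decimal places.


LPT order: [22, 19, 11, 8, 5, 3]
Machine loads after assignment: [22, 24, 22]
LPT makespan = 24
Lower bound = max(max_job, ceil(total/3)) = max(22, 23) = 23
Ratio = 24 / 23 = 1.0435

1.0435


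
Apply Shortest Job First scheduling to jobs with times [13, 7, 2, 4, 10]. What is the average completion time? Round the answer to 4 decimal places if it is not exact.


SJF order (ascending): [2, 4, 7, 10, 13]
Completion times:
  Job 1: burst=2, C=2
  Job 2: burst=4, C=6
  Job 3: burst=7, C=13
  Job 4: burst=10, C=23
  Job 5: burst=13, C=36
Average completion = 80/5 = 16.0

16.0


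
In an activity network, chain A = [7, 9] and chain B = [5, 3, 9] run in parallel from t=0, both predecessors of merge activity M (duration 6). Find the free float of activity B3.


ES(B3) = sum of predecessors on chain B = 8
EF(B3) = ES + duration = 8 + 9 = 17
Successor of B3 is M. ES(M) = max(sum(A), sum(B)) = max(16, 17) = 17
Free float = ES(successor) - EF(current) = 17 - 17 = 0

0


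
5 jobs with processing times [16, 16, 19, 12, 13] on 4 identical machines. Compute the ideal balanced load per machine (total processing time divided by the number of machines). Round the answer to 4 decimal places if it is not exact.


Total processing time = 16 + 16 + 19 + 12 + 13 = 76
Number of machines = 4
Ideal balanced load = 76 / 4 = 19.0

19.0


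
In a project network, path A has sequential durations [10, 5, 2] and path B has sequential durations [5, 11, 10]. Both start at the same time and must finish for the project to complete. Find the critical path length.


Path A total = 10 + 5 + 2 = 17
Path B total = 5 + 11 + 10 = 26
Critical path = longest path = max(17, 26) = 26

26


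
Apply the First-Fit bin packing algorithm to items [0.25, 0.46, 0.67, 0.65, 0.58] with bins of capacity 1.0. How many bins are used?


Place items sequentially using First-Fit:
  Item 0.25 -> new Bin 1
  Item 0.46 -> Bin 1 (now 0.71)
  Item 0.67 -> new Bin 2
  Item 0.65 -> new Bin 3
  Item 0.58 -> new Bin 4
Total bins used = 4

4


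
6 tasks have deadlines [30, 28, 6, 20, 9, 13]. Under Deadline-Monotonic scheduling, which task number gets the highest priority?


Sort tasks by relative deadline (ascending):
  Task 3: deadline = 6
  Task 5: deadline = 9
  Task 6: deadline = 13
  Task 4: deadline = 20
  Task 2: deadline = 28
  Task 1: deadline = 30
Priority order (highest first): [3, 5, 6, 4, 2, 1]
Highest priority task = 3

3


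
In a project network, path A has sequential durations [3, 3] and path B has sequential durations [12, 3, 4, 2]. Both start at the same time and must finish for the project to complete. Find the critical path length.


Path A total = 3 + 3 = 6
Path B total = 12 + 3 + 4 + 2 = 21
Critical path = longest path = max(6, 21) = 21

21


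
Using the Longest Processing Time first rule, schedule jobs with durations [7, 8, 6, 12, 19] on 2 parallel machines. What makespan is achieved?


Sort jobs in decreasing order (LPT): [19, 12, 8, 7, 6]
Assign each job to the least loaded machine:
  Machine 1: jobs [19, 7], load = 26
  Machine 2: jobs [12, 8, 6], load = 26
Makespan = max load = 26

26


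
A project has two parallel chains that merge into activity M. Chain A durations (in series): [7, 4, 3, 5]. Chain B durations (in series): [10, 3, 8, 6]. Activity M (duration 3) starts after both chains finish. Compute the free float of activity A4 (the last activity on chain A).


ES(A4) = sum of predecessors on chain A = 14
EF(A4) = ES + duration = 14 + 5 = 19
Successor of A4 is M. ES(M) = max(sum(A), sum(B)) = max(19, 27) = 27
Free float = ES(successor) - EF(current) = 27 - 19 = 8

8


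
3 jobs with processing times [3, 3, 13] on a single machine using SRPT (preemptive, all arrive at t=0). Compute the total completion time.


Since all jobs arrive at t=0, SRPT equals SPT ordering.
SPT order: [3, 3, 13]
Completion times:
  Job 1: p=3, C=3
  Job 2: p=3, C=6
  Job 3: p=13, C=19
Total completion time = 3 + 6 + 19 = 28

28


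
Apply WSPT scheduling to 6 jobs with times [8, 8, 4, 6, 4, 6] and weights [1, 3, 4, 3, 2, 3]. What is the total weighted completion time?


Compute p/w ratios and sort ascending (WSPT): [(4, 4), (6, 3), (4, 2), (6, 3), (8, 3), (8, 1)]
Compute weighted completion times:
  Job (p=4,w=4): C=4, w*C=4*4=16
  Job (p=6,w=3): C=10, w*C=3*10=30
  Job (p=4,w=2): C=14, w*C=2*14=28
  Job (p=6,w=3): C=20, w*C=3*20=60
  Job (p=8,w=3): C=28, w*C=3*28=84
  Job (p=8,w=1): C=36, w*C=1*36=36
Total weighted completion time = 254

254


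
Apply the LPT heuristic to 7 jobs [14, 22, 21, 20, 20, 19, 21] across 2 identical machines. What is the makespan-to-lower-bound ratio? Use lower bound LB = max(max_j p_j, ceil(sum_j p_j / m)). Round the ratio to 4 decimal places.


LPT order: [22, 21, 21, 20, 20, 19, 14]
Machine loads after assignment: [62, 75]
LPT makespan = 75
Lower bound = max(max_job, ceil(total/2)) = max(22, 69) = 69
Ratio = 75 / 69 = 1.087

1.087


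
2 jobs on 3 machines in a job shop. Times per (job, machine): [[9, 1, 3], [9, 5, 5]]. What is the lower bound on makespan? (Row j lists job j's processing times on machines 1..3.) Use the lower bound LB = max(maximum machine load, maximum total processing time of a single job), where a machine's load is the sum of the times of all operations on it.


Machine loads:
  Machine 1: 9 + 9 = 18
  Machine 2: 1 + 5 = 6
  Machine 3: 3 + 5 = 8
Max machine load = 18
Job totals:
  Job 1: 13
  Job 2: 19
Max job total = 19
Lower bound = max(18, 19) = 19

19


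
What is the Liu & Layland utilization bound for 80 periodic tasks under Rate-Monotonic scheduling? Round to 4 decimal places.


Compute 2^(1/80) = 1.0087019838
Subtract 1: 1.0087019838 - 1 = 0.0087019838
Multiply by n: 80 * 0.0087019838 = 0.6961587040
Round to 4 dp: 0.6962

0.6962


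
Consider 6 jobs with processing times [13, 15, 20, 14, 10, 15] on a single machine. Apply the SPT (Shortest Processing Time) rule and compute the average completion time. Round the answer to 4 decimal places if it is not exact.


Sort jobs by processing time (SPT order): [10, 13, 14, 15, 15, 20]
Compute completion times sequentially:
  Job 1: processing = 10, completes at 10
  Job 2: processing = 13, completes at 23
  Job 3: processing = 14, completes at 37
  Job 4: processing = 15, completes at 52
  Job 5: processing = 15, completes at 67
  Job 6: processing = 20, completes at 87
Sum of completion times = 276
Average completion time = 276/6 = 46.0

46.0


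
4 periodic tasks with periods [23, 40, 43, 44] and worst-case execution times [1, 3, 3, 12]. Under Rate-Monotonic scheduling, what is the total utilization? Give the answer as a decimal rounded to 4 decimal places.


Compute individual utilizations (exact fractions):
  Task 1: C/T = 1/23 (approx. 0.0435)
  Task 2: C/T = 3/40 (approx. 0.075)
  Task 3: C/T = 3/43 (approx. 0.0698)
  Task 4: C/T = 12/44 = 3/11 (approx. 0.2727)
Total utilization U = 1/23 + 3/40 + 3/43 + 3/11 = 200597/435160
Rounded to 4 decimal places: U = 0.4610
RM (Liu & Layland) bound for 4 tasks = 0.756828; compare with U = 200597/435160 (approx. 0.460973)
U <= bound, so schedulable by RM sufficient condition.

0.4610


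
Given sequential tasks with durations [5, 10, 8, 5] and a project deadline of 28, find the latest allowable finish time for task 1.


LF(activity 1) = deadline - sum of successor durations
Successors: activities 2 through 4 with durations [10, 8, 5]
Sum of successor durations = 23
LF = 28 - 23 = 5

5


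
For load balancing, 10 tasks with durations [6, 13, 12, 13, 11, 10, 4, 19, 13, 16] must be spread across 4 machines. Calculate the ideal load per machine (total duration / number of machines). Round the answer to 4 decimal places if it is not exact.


Total processing time = 6 + 13 + 12 + 13 + 11 + 10 + 4 + 19 + 13 + 16 = 117
Number of machines = 4
Ideal balanced load = 117 / 4 = 29.25

29.25


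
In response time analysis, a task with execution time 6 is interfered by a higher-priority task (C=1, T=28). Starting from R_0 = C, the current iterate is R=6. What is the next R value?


R_next = C + ceil(R_prev / T_hp) * C_hp
ceil(6 / 28) = ceil(0.2143) = 1
Interference = 1 * 1 = 1
R_next = 6 + 1 = 7

7


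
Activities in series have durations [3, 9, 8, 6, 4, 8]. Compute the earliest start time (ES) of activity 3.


Activity 3 starts after activities 1 through 2 complete.
Predecessor durations: [3, 9]
ES = 3 + 9 = 12

12


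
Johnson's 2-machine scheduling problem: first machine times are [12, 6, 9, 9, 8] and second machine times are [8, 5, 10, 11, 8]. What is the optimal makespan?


Apply Johnson's rule:
  Group 1 (a <= b): [(5, 8, 8), (3, 9, 10), (4, 9, 11)]
  Group 2 (a > b): [(1, 12, 8), (2, 6, 5)]
Optimal job order: [5, 3, 4, 1, 2]
Schedule:
  Job 5: M1 done at 8, M2 done at 16
  Job 3: M1 done at 17, M2 done at 27
  Job 4: M1 done at 26, M2 done at 38
  Job 1: M1 done at 38, M2 done at 46
  Job 2: M1 done at 44, M2 done at 51
Makespan = 51

51


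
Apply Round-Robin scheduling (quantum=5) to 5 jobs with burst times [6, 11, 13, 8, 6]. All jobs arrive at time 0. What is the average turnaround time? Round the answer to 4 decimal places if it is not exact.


Time quantum = 5
Execution trace:
  J1 runs 5 units, time = 5
  J2 runs 5 units, time = 10
  J3 runs 5 units, time = 15
  J4 runs 5 units, time = 20
  J5 runs 5 units, time = 25
  J1 runs 1 units, time = 26
  J2 runs 5 units, time = 31
  J3 runs 5 units, time = 36
  J4 runs 3 units, time = 39
  J5 runs 1 units, time = 40
  J2 runs 1 units, time = 41
  J3 runs 3 units, time = 44
Finish times: [26, 41, 44, 39, 40]
Average turnaround = 190/5 = 38.0

38.0


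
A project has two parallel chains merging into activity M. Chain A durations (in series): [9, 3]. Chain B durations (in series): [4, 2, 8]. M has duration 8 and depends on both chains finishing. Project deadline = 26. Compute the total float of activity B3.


Forward pass: ES(B3) = sum of predecessors on chain B = 6
EF = ES + duration = 6 + 8 = 14
Backward pass: LF(M) = deadline = 26; LS(M) = 26 - 8 = 18
LF(B3) = LS(M) - sum(successors on chain B) = 18 - 0 = 18
LS = LF - duration = 18 - 8 = 10
Total float = LS - ES = 10 - 6 = 4

4


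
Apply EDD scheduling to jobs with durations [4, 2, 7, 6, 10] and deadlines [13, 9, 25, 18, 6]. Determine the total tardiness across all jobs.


Sort by due date (EDD order): [(10, 6), (2, 9), (4, 13), (6, 18), (7, 25)]
Compute completion times and tardiness:
  Job 1: p=10, d=6, C=10, tardiness=max(0,10-6)=4
  Job 2: p=2, d=9, C=12, tardiness=max(0,12-9)=3
  Job 3: p=4, d=13, C=16, tardiness=max(0,16-13)=3
  Job 4: p=6, d=18, C=22, tardiness=max(0,22-18)=4
  Job 5: p=7, d=25, C=29, tardiness=max(0,29-25)=4
Total tardiness = 18

18


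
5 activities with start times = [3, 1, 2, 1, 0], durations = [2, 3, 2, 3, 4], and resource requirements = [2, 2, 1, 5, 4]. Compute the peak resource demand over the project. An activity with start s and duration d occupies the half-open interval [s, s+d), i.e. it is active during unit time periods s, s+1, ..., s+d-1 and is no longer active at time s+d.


Each activity i is active on [start_i, start_i + duration_i).
Compute total resource usage per time slot:
  t=0: active resources = [4], total = 4
  t=1: active resources = [2, 5, 4], total = 11
  t=2: active resources = [2, 1, 5, 4], total = 12
  t=3: active resources = [2, 2, 1, 5, 4], total = 14
  t=4: active resources = [2], total = 2
Peak resource demand = 14

14


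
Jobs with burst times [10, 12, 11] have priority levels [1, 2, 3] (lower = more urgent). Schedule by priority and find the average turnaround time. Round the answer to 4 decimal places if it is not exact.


Sort by priority (ascending = highest first):
Order: [(1, 10), (2, 12), (3, 11)]
Completion times:
  Priority 1, burst=10, C=10
  Priority 2, burst=12, C=22
  Priority 3, burst=11, C=33
Average turnaround = 65/3 = 21.6667

21.6667


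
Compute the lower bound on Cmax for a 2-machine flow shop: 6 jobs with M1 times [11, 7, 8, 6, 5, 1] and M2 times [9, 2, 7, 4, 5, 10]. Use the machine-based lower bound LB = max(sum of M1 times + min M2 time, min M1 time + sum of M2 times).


LB1 = sum(M1 times) + min(M2 times) = 38 + 2 = 40
LB2 = min(M1 times) + sum(M2 times) = 1 + 37 = 38
Lower bound = max(LB1, LB2) = max(40, 38) = 40

40


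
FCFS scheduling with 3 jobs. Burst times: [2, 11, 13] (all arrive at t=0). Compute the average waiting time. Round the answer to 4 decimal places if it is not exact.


FCFS order (as given): [2, 11, 13]
Waiting times:
  Job 1: wait = 0
  Job 2: wait = 2
  Job 3: wait = 13
Sum of waiting times = 15
Average waiting time = 15/3 = 5.0

5.0


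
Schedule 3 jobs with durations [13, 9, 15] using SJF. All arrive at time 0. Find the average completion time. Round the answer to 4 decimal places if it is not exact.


SJF order (ascending): [9, 13, 15]
Completion times:
  Job 1: burst=9, C=9
  Job 2: burst=13, C=22
  Job 3: burst=15, C=37
Average completion = 68/3 = 22.6667

22.6667


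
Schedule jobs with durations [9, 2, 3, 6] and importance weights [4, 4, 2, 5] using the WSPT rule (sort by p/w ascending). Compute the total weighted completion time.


Compute p/w ratios and sort ascending (WSPT): [(2, 4), (6, 5), (3, 2), (9, 4)]
Compute weighted completion times:
  Job (p=2,w=4): C=2, w*C=4*2=8
  Job (p=6,w=5): C=8, w*C=5*8=40
  Job (p=3,w=2): C=11, w*C=2*11=22
  Job (p=9,w=4): C=20, w*C=4*20=80
Total weighted completion time = 150

150


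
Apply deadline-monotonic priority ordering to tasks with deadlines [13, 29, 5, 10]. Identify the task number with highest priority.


Sort tasks by relative deadline (ascending):
  Task 3: deadline = 5
  Task 4: deadline = 10
  Task 1: deadline = 13
  Task 2: deadline = 29
Priority order (highest first): [3, 4, 1, 2]
Highest priority task = 3

3


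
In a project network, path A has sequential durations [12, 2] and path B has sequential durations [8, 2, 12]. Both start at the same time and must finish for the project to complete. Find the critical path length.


Path A total = 12 + 2 = 14
Path B total = 8 + 2 + 12 = 22
Critical path = longest path = max(14, 22) = 22

22


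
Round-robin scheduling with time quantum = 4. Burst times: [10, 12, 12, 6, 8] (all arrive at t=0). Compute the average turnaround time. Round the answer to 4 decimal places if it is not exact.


Time quantum = 4
Execution trace:
  J1 runs 4 units, time = 4
  J2 runs 4 units, time = 8
  J3 runs 4 units, time = 12
  J4 runs 4 units, time = 16
  J5 runs 4 units, time = 20
  J1 runs 4 units, time = 24
  J2 runs 4 units, time = 28
  J3 runs 4 units, time = 32
  J4 runs 2 units, time = 34
  J5 runs 4 units, time = 38
  J1 runs 2 units, time = 40
  J2 runs 4 units, time = 44
  J3 runs 4 units, time = 48
Finish times: [40, 44, 48, 34, 38]
Average turnaround = 204/5 = 40.8

40.8


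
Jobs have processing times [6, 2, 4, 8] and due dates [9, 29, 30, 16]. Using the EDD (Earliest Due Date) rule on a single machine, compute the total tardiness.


Sort by due date (EDD order): [(6, 9), (8, 16), (2, 29), (4, 30)]
Compute completion times and tardiness:
  Job 1: p=6, d=9, C=6, tardiness=max(0,6-9)=0
  Job 2: p=8, d=16, C=14, tardiness=max(0,14-16)=0
  Job 3: p=2, d=29, C=16, tardiness=max(0,16-29)=0
  Job 4: p=4, d=30, C=20, tardiness=max(0,20-30)=0
Total tardiness = 0

0


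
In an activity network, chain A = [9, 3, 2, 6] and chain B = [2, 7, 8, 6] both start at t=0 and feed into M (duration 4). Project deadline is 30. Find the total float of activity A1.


Forward pass: ES(A1) = sum of predecessors on chain A = 0
EF = ES + duration = 0 + 9 = 9
Backward pass: LF(M) = deadline = 30; LS(M) = 30 - 4 = 26
LF(A1) = LS(M) - sum(successors on chain A) = 26 - 11 = 15
LS = LF - duration = 15 - 9 = 6
Total float = LS - ES = 6 - 0 = 6

6


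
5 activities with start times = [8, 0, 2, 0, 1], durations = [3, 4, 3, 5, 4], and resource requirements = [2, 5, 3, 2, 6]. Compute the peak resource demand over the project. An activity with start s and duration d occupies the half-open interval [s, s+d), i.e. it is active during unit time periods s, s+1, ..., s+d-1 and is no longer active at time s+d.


Each activity i is active on [start_i, start_i + duration_i).
Compute total resource usage per time slot:
  t=0: active resources = [5, 2], total = 7
  t=1: active resources = [5, 2, 6], total = 13
  t=2: active resources = [5, 3, 2, 6], total = 16
  t=3: active resources = [5, 3, 2, 6], total = 16
  t=4: active resources = [3, 2, 6], total = 11
  t=5: active resources = [], total = 0
  t=6: active resources = [], total = 0
  t=7: active resources = [], total = 0
  t=8: active resources = [2], total = 2
  t=9: active resources = [2], total = 2
  t=10: active resources = [2], total = 2
Peak resource demand = 16

16


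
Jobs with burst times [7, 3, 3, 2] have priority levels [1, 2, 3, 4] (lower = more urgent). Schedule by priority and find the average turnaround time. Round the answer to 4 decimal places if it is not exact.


Sort by priority (ascending = highest first):
Order: [(1, 7), (2, 3), (3, 3), (4, 2)]
Completion times:
  Priority 1, burst=7, C=7
  Priority 2, burst=3, C=10
  Priority 3, burst=3, C=13
  Priority 4, burst=2, C=15
Average turnaround = 45/4 = 11.25

11.25


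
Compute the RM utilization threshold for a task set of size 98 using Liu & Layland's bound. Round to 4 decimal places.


Compute 2^(1/98) = 1.0070980027
Subtract 1: 1.0070980027 - 1 = 0.0070980027
Multiply by n: 98 * 0.0070980027 = 0.6956042646
Round to 4 dp: 0.6956

0.6956


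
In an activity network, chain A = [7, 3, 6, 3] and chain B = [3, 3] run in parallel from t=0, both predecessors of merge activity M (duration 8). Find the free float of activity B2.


ES(B2) = sum of predecessors on chain B = 3
EF(B2) = ES + duration = 3 + 3 = 6
Successor of B2 is M. ES(M) = max(sum(A), sum(B)) = max(19, 6) = 19
Free float = ES(successor) - EF(current) = 19 - 6 = 13

13


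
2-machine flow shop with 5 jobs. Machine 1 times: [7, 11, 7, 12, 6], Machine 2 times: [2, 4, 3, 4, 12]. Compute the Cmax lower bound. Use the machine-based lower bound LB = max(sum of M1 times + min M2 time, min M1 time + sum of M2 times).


LB1 = sum(M1 times) + min(M2 times) = 43 + 2 = 45
LB2 = min(M1 times) + sum(M2 times) = 6 + 25 = 31
Lower bound = max(LB1, LB2) = max(45, 31) = 45

45


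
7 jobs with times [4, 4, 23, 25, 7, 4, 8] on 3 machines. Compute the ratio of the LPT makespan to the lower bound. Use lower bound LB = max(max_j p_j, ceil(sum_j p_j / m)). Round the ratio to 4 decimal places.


LPT order: [25, 23, 8, 7, 4, 4, 4]
Machine loads after assignment: [25, 27, 23]
LPT makespan = 27
Lower bound = max(max_job, ceil(total/3)) = max(25, 25) = 25
Ratio = 27 / 25 = 1.08

1.08


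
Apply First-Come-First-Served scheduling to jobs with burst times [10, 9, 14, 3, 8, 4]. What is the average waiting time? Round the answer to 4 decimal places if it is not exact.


FCFS order (as given): [10, 9, 14, 3, 8, 4]
Waiting times:
  Job 1: wait = 0
  Job 2: wait = 10
  Job 3: wait = 19
  Job 4: wait = 33
  Job 5: wait = 36
  Job 6: wait = 44
Sum of waiting times = 142
Average waiting time = 142/6 = 23.6667

23.6667


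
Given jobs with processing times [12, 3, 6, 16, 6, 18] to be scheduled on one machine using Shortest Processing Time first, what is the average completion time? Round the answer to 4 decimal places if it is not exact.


Sort jobs by processing time (SPT order): [3, 6, 6, 12, 16, 18]
Compute completion times sequentially:
  Job 1: processing = 3, completes at 3
  Job 2: processing = 6, completes at 9
  Job 3: processing = 6, completes at 15
  Job 4: processing = 12, completes at 27
  Job 5: processing = 16, completes at 43
  Job 6: processing = 18, completes at 61
Sum of completion times = 158
Average completion time = 158/6 = 26.3333

26.3333


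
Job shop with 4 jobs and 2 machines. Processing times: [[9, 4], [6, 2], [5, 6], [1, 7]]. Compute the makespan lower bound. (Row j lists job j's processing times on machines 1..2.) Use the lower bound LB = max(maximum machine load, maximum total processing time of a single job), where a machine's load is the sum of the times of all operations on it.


Machine loads:
  Machine 1: 9 + 6 + 5 + 1 = 21
  Machine 2: 4 + 2 + 6 + 7 = 19
Max machine load = 21
Job totals:
  Job 1: 13
  Job 2: 8
  Job 3: 11
  Job 4: 8
Max job total = 13
Lower bound = max(21, 13) = 21

21


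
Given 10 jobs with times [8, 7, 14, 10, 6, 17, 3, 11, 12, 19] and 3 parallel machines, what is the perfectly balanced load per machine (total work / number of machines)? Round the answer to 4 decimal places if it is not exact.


Total processing time = 8 + 7 + 14 + 10 + 6 + 17 + 3 + 11 + 12 + 19 = 107
Number of machines = 3
Ideal balanced load = 107 / 3 = 35.6667

35.6667


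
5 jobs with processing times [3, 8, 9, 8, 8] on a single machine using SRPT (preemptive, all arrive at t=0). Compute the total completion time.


Since all jobs arrive at t=0, SRPT equals SPT ordering.
SPT order: [3, 8, 8, 8, 9]
Completion times:
  Job 1: p=3, C=3
  Job 2: p=8, C=11
  Job 3: p=8, C=19
  Job 4: p=8, C=27
  Job 5: p=9, C=36
Total completion time = 3 + 11 + 19 + 27 + 36 = 96

96


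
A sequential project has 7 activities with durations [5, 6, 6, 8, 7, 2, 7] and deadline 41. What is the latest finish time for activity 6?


LF(activity 6) = deadline - sum of successor durations
Successors: activities 7 through 7 with durations [7]
Sum of successor durations = 7
LF = 41 - 7 = 34

34


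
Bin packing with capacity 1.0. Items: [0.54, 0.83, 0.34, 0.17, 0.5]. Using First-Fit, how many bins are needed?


Place items sequentially using First-Fit:
  Item 0.54 -> new Bin 1
  Item 0.83 -> new Bin 2
  Item 0.34 -> Bin 1 (now 0.88)
  Item 0.17 -> Bin 2 (now 1.0)
  Item 0.5 -> new Bin 3
Total bins used = 3

3


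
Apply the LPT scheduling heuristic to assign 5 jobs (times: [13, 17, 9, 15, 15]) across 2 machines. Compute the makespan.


Sort jobs in decreasing order (LPT): [17, 15, 15, 13, 9]
Assign each job to the least loaded machine:
  Machine 1: jobs [17, 13, 9], load = 39
  Machine 2: jobs [15, 15], load = 30
Makespan = max load = 39

39


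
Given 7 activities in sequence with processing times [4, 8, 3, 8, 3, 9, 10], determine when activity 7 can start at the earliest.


Activity 7 starts after activities 1 through 6 complete.
Predecessor durations: [4, 8, 3, 8, 3, 9]
ES = 4 + 8 + 3 + 8 + 3 + 9 = 35

35


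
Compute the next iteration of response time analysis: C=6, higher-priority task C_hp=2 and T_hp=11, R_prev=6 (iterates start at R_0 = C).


R_next = C + ceil(R_prev / T_hp) * C_hp
ceil(6 / 11) = ceil(0.5455) = 1
Interference = 1 * 2 = 2
R_next = 6 + 2 = 8

8


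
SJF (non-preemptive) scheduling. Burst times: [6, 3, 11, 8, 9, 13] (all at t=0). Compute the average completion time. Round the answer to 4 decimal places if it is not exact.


SJF order (ascending): [3, 6, 8, 9, 11, 13]
Completion times:
  Job 1: burst=3, C=3
  Job 2: burst=6, C=9
  Job 3: burst=8, C=17
  Job 4: burst=9, C=26
  Job 5: burst=11, C=37
  Job 6: burst=13, C=50
Average completion = 142/6 = 23.6667

23.6667


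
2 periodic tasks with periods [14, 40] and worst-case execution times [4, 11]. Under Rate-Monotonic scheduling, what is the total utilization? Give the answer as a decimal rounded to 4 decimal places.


Compute individual utilizations (exact fractions):
  Task 1: C/T = 4/14 = 2/7 (approx. 0.2857)
  Task 2: C/T = 11/40 (approx. 0.275)
Total utilization U = 2/7 + 11/40 = 157/280
Rounded to 4 decimal places: U = 0.5607
RM (Liu & Layland) bound for 2 tasks = 0.828427; compare with U = 157/280 (approx. 0.560714)
U <= bound, so schedulable by RM sufficient condition.

0.5607


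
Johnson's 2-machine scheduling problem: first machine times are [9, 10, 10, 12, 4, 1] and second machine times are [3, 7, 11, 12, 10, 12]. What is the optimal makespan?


Apply Johnson's rule:
  Group 1 (a <= b): [(6, 1, 12), (5, 4, 10), (3, 10, 11), (4, 12, 12)]
  Group 2 (a > b): [(2, 10, 7), (1, 9, 3)]
Optimal job order: [6, 5, 3, 4, 2, 1]
Schedule:
  Job 6: M1 done at 1, M2 done at 13
  Job 5: M1 done at 5, M2 done at 23
  Job 3: M1 done at 15, M2 done at 34
  Job 4: M1 done at 27, M2 done at 46
  Job 2: M1 done at 37, M2 done at 53
  Job 1: M1 done at 46, M2 done at 56
Makespan = 56

56


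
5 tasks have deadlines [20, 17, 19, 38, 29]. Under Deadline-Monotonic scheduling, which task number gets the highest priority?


Sort tasks by relative deadline (ascending):
  Task 2: deadline = 17
  Task 3: deadline = 19
  Task 1: deadline = 20
  Task 5: deadline = 29
  Task 4: deadline = 38
Priority order (highest first): [2, 3, 1, 5, 4]
Highest priority task = 2

2


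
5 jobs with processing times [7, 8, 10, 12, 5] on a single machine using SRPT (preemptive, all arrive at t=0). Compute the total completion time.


Since all jobs arrive at t=0, SRPT equals SPT ordering.
SPT order: [5, 7, 8, 10, 12]
Completion times:
  Job 1: p=5, C=5
  Job 2: p=7, C=12
  Job 3: p=8, C=20
  Job 4: p=10, C=30
  Job 5: p=12, C=42
Total completion time = 5 + 12 + 20 + 30 + 42 = 109

109


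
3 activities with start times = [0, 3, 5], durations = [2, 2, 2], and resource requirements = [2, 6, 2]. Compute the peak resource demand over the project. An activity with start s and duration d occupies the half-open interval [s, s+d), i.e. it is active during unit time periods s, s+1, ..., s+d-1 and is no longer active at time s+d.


Each activity i is active on [start_i, start_i + duration_i).
Compute total resource usage per time slot:
  t=0: active resources = [2], total = 2
  t=1: active resources = [2], total = 2
  t=2: active resources = [], total = 0
  t=3: active resources = [6], total = 6
  t=4: active resources = [6], total = 6
  t=5: active resources = [2], total = 2
  t=6: active resources = [2], total = 2
Peak resource demand = 6

6


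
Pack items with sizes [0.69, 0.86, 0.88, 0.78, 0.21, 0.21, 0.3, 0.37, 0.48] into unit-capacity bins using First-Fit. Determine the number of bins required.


Place items sequentially using First-Fit:
  Item 0.69 -> new Bin 1
  Item 0.86 -> new Bin 2
  Item 0.88 -> new Bin 3
  Item 0.78 -> new Bin 4
  Item 0.21 -> Bin 1 (now 0.9)
  Item 0.21 -> Bin 4 (now 0.99)
  Item 0.3 -> new Bin 5
  Item 0.37 -> Bin 5 (now 0.67)
  Item 0.48 -> new Bin 6
Total bins used = 6

6


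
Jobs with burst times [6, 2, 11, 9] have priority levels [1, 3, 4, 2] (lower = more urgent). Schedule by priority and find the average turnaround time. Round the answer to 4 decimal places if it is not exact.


Sort by priority (ascending = highest first):
Order: [(1, 6), (2, 9), (3, 2), (4, 11)]
Completion times:
  Priority 1, burst=6, C=6
  Priority 2, burst=9, C=15
  Priority 3, burst=2, C=17
  Priority 4, burst=11, C=28
Average turnaround = 66/4 = 16.5

16.5


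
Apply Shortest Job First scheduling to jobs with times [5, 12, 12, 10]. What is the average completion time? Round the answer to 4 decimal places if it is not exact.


SJF order (ascending): [5, 10, 12, 12]
Completion times:
  Job 1: burst=5, C=5
  Job 2: burst=10, C=15
  Job 3: burst=12, C=27
  Job 4: burst=12, C=39
Average completion = 86/4 = 21.5

21.5


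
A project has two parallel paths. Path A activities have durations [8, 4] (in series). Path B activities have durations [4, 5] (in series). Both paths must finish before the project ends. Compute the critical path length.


Path A total = 8 + 4 = 12
Path B total = 4 + 5 = 9
Critical path = longest path = max(12, 9) = 12

12


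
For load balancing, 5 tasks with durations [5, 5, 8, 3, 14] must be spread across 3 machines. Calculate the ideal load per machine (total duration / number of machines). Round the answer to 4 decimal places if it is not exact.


Total processing time = 5 + 5 + 8 + 3 + 14 = 35
Number of machines = 3
Ideal balanced load = 35 / 3 = 11.6667

11.6667


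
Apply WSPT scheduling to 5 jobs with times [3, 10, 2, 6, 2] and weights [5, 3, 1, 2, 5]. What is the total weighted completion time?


Compute p/w ratios and sort ascending (WSPT): [(2, 5), (3, 5), (2, 1), (6, 2), (10, 3)]
Compute weighted completion times:
  Job (p=2,w=5): C=2, w*C=5*2=10
  Job (p=3,w=5): C=5, w*C=5*5=25
  Job (p=2,w=1): C=7, w*C=1*7=7
  Job (p=6,w=2): C=13, w*C=2*13=26
  Job (p=10,w=3): C=23, w*C=3*23=69
Total weighted completion time = 137

137


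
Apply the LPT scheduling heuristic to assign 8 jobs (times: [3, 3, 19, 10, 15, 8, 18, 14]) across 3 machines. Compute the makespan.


Sort jobs in decreasing order (LPT): [19, 18, 15, 14, 10, 8, 3, 3]
Assign each job to the least loaded machine:
  Machine 1: jobs [19, 8, 3], load = 30
  Machine 2: jobs [18, 10, 3], load = 31
  Machine 3: jobs [15, 14], load = 29
Makespan = max load = 31

31


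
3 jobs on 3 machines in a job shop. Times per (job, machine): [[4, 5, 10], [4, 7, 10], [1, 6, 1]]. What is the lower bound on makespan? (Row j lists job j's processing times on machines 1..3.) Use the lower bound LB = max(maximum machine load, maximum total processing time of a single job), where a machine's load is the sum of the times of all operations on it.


Machine loads:
  Machine 1: 4 + 4 + 1 = 9
  Machine 2: 5 + 7 + 6 = 18
  Machine 3: 10 + 10 + 1 = 21
Max machine load = 21
Job totals:
  Job 1: 19
  Job 2: 21
  Job 3: 8
Max job total = 21
Lower bound = max(21, 21) = 21

21


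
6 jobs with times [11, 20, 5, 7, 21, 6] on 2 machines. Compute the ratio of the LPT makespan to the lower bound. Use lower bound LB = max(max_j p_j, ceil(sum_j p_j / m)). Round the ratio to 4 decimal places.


LPT order: [21, 20, 11, 7, 6, 5]
Machine loads after assignment: [34, 36]
LPT makespan = 36
Lower bound = max(max_job, ceil(total/2)) = max(21, 35) = 35
Ratio = 36 / 35 = 1.0286

1.0286


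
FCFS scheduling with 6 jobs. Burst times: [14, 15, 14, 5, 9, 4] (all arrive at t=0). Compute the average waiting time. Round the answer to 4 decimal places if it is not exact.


FCFS order (as given): [14, 15, 14, 5, 9, 4]
Waiting times:
  Job 1: wait = 0
  Job 2: wait = 14
  Job 3: wait = 29
  Job 4: wait = 43
  Job 5: wait = 48
  Job 6: wait = 57
Sum of waiting times = 191
Average waiting time = 191/6 = 31.8333

31.8333


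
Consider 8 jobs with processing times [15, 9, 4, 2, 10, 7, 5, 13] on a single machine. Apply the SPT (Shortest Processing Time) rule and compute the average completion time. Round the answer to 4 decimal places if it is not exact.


Sort jobs by processing time (SPT order): [2, 4, 5, 7, 9, 10, 13, 15]
Compute completion times sequentially:
  Job 1: processing = 2, completes at 2
  Job 2: processing = 4, completes at 6
  Job 3: processing = 5, completes at 11
  Job 4: processing = 7, completes at 18
  Job 5: processing = 9, completes at 27
  Job 6: processing = 10, completes at 37
  Job 7: processing = 13, completes at 50
  Job 8: processing = 15, completes at 65
Sum of completion times = 216
Average completion time = 216/8 = 27.0

27.0


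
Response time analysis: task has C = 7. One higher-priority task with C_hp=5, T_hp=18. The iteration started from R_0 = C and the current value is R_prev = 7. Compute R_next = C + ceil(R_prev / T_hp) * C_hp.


R_next = C + ceil(R_prev / T_hp) * C_hp
ceil(7 / 18) = ceil(0.3889) = 1
Interference = 1 * 5 = 5
R_next = 7 + 5 = 12

12


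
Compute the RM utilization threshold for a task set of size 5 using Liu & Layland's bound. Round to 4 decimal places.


Compute 2^(1/5) = 1.1486983550
Subtract 1: 1.1486983550 - 1 = 0.1486983550
Multiply by n: 5 * 0.1486983550 = 0.7434917750
Round to 4 dp: 0.7435

0.7435


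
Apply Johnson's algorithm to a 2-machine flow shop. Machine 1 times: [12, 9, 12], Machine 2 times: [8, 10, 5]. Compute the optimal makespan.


Apply Johnson's rule:
  Group 1 (a <= b): [(2, 9, 10)]
  Group 2 (a > b): [(1, 12, 8), (3, 12, 5)]
Optimal job order: [2, 1, 3]
Schedule:
  Job 2: M1 done at 9, M2 done at 19
  Job 1: M1 done at 21, M2 done at 29
  Job 3: M1 done at 33, M2 done at 38
Makespan = 38

38


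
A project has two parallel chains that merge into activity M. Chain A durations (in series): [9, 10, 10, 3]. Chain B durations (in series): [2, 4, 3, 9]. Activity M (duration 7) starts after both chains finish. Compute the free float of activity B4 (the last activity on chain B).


ES(B4) = sum of predecessors on chain B = 9
EF(B4) = ES + duration = 9 + 9 = 18
Successor of B4 is M. ES(M) = max(sum(A), sum(B)) = max(32, 18) = 32
Free float = ES(successor) - EF(current) = 32 - 18 = 14

14


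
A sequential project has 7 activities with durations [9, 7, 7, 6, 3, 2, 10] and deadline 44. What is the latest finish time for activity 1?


LF(activity 1) = deadline - sum of successor durations
Successors: activities 2 through 7 with durations [7, 7, 6, 3, 2, 10]
Sum of successor durations = 35
LF = 44 - 35 = 9

9


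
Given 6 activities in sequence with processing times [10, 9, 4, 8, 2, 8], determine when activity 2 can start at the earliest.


Activity 2 starts after activities 1 through 1 complete.
Predecessor durations: [10]
ES = 10 = 10

10


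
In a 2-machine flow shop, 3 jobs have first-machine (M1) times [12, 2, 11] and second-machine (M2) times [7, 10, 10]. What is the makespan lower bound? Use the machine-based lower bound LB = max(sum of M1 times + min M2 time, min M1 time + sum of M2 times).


LB1 = sum(M1 times) + min(M2 times) = 25 + 7 = 32
LB2 = min(M1 times) + sum(M2 times) = 2 + 27 = 29
Lower bound = max(LB1, LB2) = max(32, 29) = 32

32


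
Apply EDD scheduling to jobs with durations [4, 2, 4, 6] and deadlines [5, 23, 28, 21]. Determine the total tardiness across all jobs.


Sort by due date (EDD order): [(4, 5), (6, 21), (2, 23), (4, 28)]
Compute completion times and tardiness:
  Job 1: p=4, d=5, C=4, tardiness=max(0,4-5)=0
  Job 2: p=6, d=21, C=10, tardiness=max(0,10-21)=0
  Job 3: p=2, d=23, C=12, tardiness=max(0,12-23)=0
  Job 4: p=4, d=28, C=16, tardiness=max(0,16-28)=0
Total tardiness = 0

0


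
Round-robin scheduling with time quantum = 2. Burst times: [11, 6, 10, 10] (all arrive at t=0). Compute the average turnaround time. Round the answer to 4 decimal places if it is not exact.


Time quantum = 2
Execution trace:
  J1 runs 2 units, time = 2
  J2 runs 2 units, time = 4
  J3 runs 2 units, time = 6
  J4 runs 2 units, time = 8
  J1 runs 2 units, time = 10
  J2 runs 2 units, time = 12
  J3 runs 2 units, time = 14
  J4 runs 2 units, time = 16
  J1 runs 2 units, time = 18
  J2 runs 2 units, time = 20
  J3 runs 2 units, time = 22
  J4 runs 2 units, time = 24
  J1 runs 2 units, time = 26
  J3 runs 2 units, time = 28
  J4 runs 2 units, time = 30
  J1 runs 2 units, time = 32
  J3 runs 2 units, time = 34
  J4 runs 2 units, time = 36
  J1 runs 1 units, time = 37
Finish times: [37, 20, 34, 36]
Average turnaround = 127/4 = 31.75

31.75


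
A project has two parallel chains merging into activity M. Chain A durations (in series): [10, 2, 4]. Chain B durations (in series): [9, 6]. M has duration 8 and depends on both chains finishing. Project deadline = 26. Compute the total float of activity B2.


Forward pass: ES(B2) = sum of predecessors on chain B = 9
EF = ES + duration = 9 + 6 = 15
Backward pass: LF(M) = deadline = 26; LS(M) = 26 - 8 = 18
LF(B2) = LS(M) - sum(successors on chain B) = 18 - 0 = 18
LS = LF - duration = 18 - 6 = 12
Total float = LS - ES = 12 - 9 = 3

3


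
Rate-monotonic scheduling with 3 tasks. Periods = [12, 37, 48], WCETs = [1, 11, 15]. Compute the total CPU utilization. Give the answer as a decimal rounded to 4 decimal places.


Compute individual utilizations (exact fractions):
  Task 1: C/T = 1/12 (approx. 0.0833)
  Task 2: C/T = 11/37 (approx. 0.2973)
  Task 3: C/T = 15/48 = 5/16 (approx. 0.3125)
Total utilization U = 1/12 + 11/37 + 5/16 = 1231/1776
Rounded to 4 decimal places: U = 0.6931
RM (Liu & Layland) bound for 3 tasks = 0.779763; compare with U = 1231/1776 (approx. 0.693131)
U <= bound, so schedulable by RM sufficient condition.

0.6931


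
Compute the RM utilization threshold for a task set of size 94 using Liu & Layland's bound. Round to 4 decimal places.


Compute 2^(1/94) = 1.0074011604
Subtract 1: 1.0074011604 - 1 = 0.0074011604
Multiply by n: 94 * 0.0074011604 = 0.6957090776
Round to 4 dp: 0.6957

0.6957


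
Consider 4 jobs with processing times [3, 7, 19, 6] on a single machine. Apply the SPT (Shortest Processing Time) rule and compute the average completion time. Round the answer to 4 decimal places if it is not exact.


Sort jobs by processing time (SPT order): [3, 6, 7, 19]
Compute completion times sequentially:
  Job 1: processing = 3, completes at 3
  Job 2: processing = 6, completes at 9
  Job 3: processing = 7, completes at 16
  Job 4: processing = 19, completes at 35
Sum of completion times = 63
Average completion time = 63/4 = 15.75

15.75


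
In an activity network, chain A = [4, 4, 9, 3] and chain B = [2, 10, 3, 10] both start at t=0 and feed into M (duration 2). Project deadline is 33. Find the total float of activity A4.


Forward pass: ES(A4) = sum of predecessors on chain A = 17
EF = ES + duration = 17 + 3 = 20
Backward pass: LF(M) = deadline = 33; LS(M) = 33 - 2 = 31
LF(A4) = LS(M) - sum(successors on chain A) = 31 - 0 = 31
LS = LF - duration = 31 - 3 = 28
Total float = LS - ES = 28 - 17 = 11

11


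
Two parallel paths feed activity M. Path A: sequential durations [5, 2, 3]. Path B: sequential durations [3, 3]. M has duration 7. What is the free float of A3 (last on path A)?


ES(A3) = sum of predecessors on chain A = 7
EF(A3) = ES + duration = 7 + 3 = 10
Successor of A3 is M. ES(M) = max(sum(A), sum(B)) = max(10, 6) = 10
Free float = ES(successor) - EF(current) = 10 - 10 = 0

0


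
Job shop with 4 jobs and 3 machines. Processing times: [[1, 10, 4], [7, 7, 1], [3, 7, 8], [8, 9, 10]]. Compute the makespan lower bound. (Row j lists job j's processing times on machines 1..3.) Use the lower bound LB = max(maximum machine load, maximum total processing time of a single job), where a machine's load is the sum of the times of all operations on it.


Machine loads:
  Machine 1: 1 + 7 + 3 + 8 = 19
  Machine 2: 10 + 7 + 7 + 9 = 33
  Machine 3: 4 + 1 + 8 + 10 = 23
Max machine load = 33
Job totals:
  Job 1: 15
  Job 2: 15
  Job 3: 18
  Job 4: 27
Max job total = 27
Lower bound = max(33, 27) = 33

33
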